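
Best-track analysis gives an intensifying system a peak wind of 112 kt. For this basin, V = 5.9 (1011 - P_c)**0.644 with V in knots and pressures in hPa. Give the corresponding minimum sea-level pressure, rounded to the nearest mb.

ΔP = (V / 5.9)^(1/0.644) = (112/5.9)^1.553.
112/5.9 = 18.983; 18.983^1.553 ≈ 96.61 mb.
P_c = 1011 − 96.61 = 914.39 ≈ 914 mb.

914 mb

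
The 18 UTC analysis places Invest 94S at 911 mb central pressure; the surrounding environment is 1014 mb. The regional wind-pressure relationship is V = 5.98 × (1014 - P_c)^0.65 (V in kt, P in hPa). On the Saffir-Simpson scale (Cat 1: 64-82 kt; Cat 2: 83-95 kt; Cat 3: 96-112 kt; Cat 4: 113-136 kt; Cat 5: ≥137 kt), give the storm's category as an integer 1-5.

ΔP = 1014 − 911 = 103 mb.
V ≈ 5.98 × 103^0.65 = 5.98 × 20.34 ≈ 122 kt.
122 kt falls in the Category 4 band.

4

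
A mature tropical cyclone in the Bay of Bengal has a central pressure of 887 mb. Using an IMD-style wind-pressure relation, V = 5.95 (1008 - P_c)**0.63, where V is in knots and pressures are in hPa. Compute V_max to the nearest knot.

122 kt

ΔP = 1008 − 887 = 121 mb.
121^0.63 ≈ 20.519.
V ≈ 5.95 × 20.519 ≈ 122.1 kt.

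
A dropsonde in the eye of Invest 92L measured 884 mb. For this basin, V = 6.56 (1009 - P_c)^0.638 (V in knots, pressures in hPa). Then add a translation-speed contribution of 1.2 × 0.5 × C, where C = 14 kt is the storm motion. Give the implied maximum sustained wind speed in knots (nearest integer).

151 kt

ΔP = 1009 − 884 = 125 mb.
125^0.638 ≈ 21.769.
V ≈ 6.56 × 21.769 ≈ 142.8 kt.
Translation term: 1.2 × 0.5 × 14 = 8.4 kt.
Corrected V ≈ 151.2 kt → 151 kt.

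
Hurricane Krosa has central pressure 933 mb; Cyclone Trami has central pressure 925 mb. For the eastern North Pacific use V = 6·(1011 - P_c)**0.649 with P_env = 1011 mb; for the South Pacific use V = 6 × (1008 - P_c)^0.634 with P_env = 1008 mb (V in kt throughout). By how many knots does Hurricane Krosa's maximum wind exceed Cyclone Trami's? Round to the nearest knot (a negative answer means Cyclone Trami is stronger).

3 kt

Hurricane Krosa: ΔP = 78; V ≈ 6 × 78^0.649 ≈ 101.42 kt.
Cyclone Trami: ΔP = 83; V ≈ 6 × 83^0.634 ≈ 98.82 kt.
Difference ≈ 101.42 − 98.82 = 2.60 → 3 kt.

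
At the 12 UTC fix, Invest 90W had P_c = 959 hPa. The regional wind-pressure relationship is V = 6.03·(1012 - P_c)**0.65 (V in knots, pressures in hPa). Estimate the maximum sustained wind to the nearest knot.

80 kt

ΔP = 1012 − 959 = 53 hPa.
53^0.65 ≈ 13.206.
V ≈ 6.03 × 13.206 ≈ 79.6 kt.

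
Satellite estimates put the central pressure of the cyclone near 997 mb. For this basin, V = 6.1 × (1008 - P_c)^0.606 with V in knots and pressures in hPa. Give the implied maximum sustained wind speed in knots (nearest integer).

ΔP = 1008 − 997 = 11 mb.
11^0.606 ≈ 4.276.
V ≈ 6.1 × 4.276 ≈ 26.1 kt.

26 kt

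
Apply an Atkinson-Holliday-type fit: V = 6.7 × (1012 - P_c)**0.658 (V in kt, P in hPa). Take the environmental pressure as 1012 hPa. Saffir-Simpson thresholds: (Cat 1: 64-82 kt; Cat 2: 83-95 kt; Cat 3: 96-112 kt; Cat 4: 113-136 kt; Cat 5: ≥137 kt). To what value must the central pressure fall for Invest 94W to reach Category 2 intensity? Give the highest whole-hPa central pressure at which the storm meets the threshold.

Category 2 begins at V = 83 kt.
Required ΔP = (83/6.7)^(1/0.658) = 12.388^1.520 ≈ 45.82 hPa.
P_c ≤ 1012 − 45.82 = 966.18, so the highest integer P_c is 966 hPa.

966 hPa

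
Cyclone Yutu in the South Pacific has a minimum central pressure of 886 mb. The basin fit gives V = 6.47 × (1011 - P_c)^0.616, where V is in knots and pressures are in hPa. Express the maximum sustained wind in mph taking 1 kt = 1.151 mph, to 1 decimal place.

ΔP = 1011 − 886 = 125 mb.
V ≈ 6.47 × 125^0.616 = 6.47 × 19.575 ≈ 126.649 kt.
126.649 × 1.151 ≈ 145.77 mph → 145.8 mph.

145.8 mph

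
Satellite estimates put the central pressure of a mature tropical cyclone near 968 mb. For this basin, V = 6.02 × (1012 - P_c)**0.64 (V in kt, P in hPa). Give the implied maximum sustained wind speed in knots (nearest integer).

ΔP = 1012 − 968 = 44 mb.
44^0.64 ≈ 11.267.
V ≈ 6.02 × 11.267 ≈ 67.8 kt.

68 kt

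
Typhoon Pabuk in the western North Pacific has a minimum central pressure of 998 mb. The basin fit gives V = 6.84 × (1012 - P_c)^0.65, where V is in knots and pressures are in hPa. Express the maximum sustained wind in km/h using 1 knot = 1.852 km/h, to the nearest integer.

ΔP = 1012 − 998 = 14 mb.
V ≈ 6.84 × 14^0.65 = 6.84 × 5.559 ≈ 38.022 kt.
38.022 × 1.852 ≈ 70.42 km/h → 70 km/h.

70 km/h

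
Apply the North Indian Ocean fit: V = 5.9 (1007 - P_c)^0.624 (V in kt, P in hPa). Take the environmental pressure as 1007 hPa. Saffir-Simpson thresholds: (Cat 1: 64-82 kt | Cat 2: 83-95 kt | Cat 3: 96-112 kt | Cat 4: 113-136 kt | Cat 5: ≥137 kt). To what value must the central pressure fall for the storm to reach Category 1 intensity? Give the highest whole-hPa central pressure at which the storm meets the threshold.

961 hPa

Category 1 begins at V = 64 kt.
Required ΔP = (64/5.9)^(1/0.624) = 10.847^1.603 ≈ 45.62 hPa.
P_c ≤ 1007 − 45.62 = 961.38, so the highest integer P_c is 961 hPa.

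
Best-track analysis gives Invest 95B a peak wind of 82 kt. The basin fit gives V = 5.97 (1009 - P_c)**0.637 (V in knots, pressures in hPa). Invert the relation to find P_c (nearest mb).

ΔP = (V / 5.97)^(1/0.637) = (82/5.97)^1.570.
82/5.97 = 13.735; 13.735^1.570 ≈ 61.13 mb.
P_c = 1009 − 61.13 = 947.87 ≈ 948 mb.

948 mb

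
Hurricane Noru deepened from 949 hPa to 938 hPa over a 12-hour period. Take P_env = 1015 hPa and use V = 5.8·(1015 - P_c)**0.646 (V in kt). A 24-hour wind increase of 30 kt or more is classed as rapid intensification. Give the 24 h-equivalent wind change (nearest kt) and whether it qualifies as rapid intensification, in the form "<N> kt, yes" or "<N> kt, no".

V₁: ΔP = 66, V ≈ 5.8 × 66^0.646 ≈ 86.87 kt.
V₂: ΔP = 77, V ≈ 5.8 × 77^0.646 ≈ 95.96 kt.
ΔV over 12 h = 9.09 kt → 24 h equivalent = 9.09 × 24/12 ≈ 18.18 kt.
18 kt < 30 kt ⇒ not rapid intensification.

18 kt, no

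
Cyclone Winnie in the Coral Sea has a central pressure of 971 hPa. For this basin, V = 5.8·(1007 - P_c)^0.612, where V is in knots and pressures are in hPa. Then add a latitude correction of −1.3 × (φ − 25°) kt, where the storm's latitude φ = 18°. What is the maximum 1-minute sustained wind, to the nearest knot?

61 kt

ΔP = 1007 − 971 = 36 hPa.
36^0.612 ≈ 8.963.
V ≈ 5.8 × 8.963 ≈ 52.0 kt.
Latitude correction: −1.3 × (18 − 25) = 9.1 kt.
Corrected V ≈ 61.1 kt → 61 kt.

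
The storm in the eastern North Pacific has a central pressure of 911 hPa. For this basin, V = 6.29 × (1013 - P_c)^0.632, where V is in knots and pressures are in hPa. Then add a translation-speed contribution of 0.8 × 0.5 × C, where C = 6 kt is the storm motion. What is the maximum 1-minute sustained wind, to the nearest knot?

ΔP = 1013 − 911 = 102 hPa.
102^0.632 ≈ 18.597.
V ≈ 6.29 × 18.597 ≈ 117.0 kt.
Translation term: 0.8 × 0.5 × 6 = 2.4 kt.
Corrected V ≈ 119.4 kt → 119 kt.

119 kt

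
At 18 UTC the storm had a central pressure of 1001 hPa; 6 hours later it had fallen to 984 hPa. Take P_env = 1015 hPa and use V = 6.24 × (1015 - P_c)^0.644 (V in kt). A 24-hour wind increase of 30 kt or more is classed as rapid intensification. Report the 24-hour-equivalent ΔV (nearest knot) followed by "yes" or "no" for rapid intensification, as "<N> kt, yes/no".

91 kt, yes

V₁: ΔP = 14, V ≈ 6.24 × 14^0.644 ≈ 34.14 kt.
V₂: ΔP = 31, V ≈ 6.24 × 31^0.644 ≈ 56.97 kt.
ΔV over 6 h = 22.83 kt → 24 h equivalent = 22.83 × 24/6 ≈ 91.32 kt.
91 kt ≥ 30 kt ⇒ rapid intensification.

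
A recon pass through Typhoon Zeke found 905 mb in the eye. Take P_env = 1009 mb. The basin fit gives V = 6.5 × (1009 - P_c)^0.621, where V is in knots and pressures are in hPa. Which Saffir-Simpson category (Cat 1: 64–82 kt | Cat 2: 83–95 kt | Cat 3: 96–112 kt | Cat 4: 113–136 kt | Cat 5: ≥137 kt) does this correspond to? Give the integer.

ΔP = 1009 − 905 = 104 mb.
V ≈ 6.5 × 104^0.621 = 6.5 × 17.89 ≈ 116 kt.
116 kt falls in the Category 4 band.

4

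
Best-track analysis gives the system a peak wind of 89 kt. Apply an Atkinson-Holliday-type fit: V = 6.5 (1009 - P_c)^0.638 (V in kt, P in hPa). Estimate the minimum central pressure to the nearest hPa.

ΔP = (V / 6.5)^(1/0.638) = (89/6.5)^1.567.
89/6.5 = 13.692; 13.692^1.567 ≈ 60.44 hPa.
P_c = 1009 − 60.44 = 948.56 ≈ 949 hPa.

949 hPa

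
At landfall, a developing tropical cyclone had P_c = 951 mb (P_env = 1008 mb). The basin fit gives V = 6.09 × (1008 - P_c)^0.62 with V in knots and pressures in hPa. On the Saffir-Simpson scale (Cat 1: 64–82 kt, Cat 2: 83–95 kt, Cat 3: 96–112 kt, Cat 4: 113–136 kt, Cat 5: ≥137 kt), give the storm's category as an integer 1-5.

ΔP = 1008 − 951 = 57 mb.
V ≈ 6.09 × 57^0.62 = 6.09 × 12.26 ≈ 75 kt.
75 kt falls in the Category 1 band.

1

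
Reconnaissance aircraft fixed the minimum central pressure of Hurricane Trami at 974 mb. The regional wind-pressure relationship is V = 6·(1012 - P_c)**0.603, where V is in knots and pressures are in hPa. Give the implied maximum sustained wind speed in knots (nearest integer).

ΔP = 1012 − 974 = 38 mb.
38^0.603 ≈ 8.966.
V ≈ 6 × 8.966 ≈ 53.8 kt.

54 kt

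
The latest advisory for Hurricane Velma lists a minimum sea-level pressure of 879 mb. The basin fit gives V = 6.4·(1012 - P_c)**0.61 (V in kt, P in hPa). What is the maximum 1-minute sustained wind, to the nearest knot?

126 kt

ΔP = 1012 − 879 = 133 mb.
133^0.61 ≈ 19.749.
V ≈ 6.4 × 19.749 ≈ 126.4 kt.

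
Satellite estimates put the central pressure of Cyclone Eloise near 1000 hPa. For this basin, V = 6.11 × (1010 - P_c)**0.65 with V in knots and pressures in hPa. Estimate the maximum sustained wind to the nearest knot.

ΔP = 1010 − 1000 = 10 hPa.
10^0.65 ≈ 4.467.
V ≈ 6.11 × 4.467 ≈ 27.3 kt.

27 kt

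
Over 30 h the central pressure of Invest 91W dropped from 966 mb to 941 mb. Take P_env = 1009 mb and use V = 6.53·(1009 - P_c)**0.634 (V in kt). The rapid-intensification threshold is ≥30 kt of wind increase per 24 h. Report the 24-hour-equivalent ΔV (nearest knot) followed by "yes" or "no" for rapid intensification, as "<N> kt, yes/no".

V₁: ΔP = 43, V ≈ 6.53 × 43^0.634 ≈ 70.88 kt.
V₂: ΔP = 68, V ≈ 6.53 × 68^0.634 ≈ 94.78 kt.
ΔV over 30 h = 23.90 kt → 24 h equivalent = 23.90 × 24/30 ≈ 19.12 kt.
19 kt < 30 kt ⇒ not rapid intensification.

19 kt, no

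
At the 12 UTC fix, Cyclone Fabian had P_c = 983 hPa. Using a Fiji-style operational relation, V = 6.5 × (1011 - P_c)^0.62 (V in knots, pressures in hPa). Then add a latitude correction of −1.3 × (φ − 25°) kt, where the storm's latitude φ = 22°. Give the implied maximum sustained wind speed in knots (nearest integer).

55 kt

ΔP = 1011 − 983 = 28 hPa.
28^0.62 ≈ 7.893.
V ≈ 6.5 × 7.893 ≈ 51.3 kt.
Latitude correction: −1.3 × (22 − 25) = 3.9 kt.
Corrected V ≈ 55.2 kt → 55 kt.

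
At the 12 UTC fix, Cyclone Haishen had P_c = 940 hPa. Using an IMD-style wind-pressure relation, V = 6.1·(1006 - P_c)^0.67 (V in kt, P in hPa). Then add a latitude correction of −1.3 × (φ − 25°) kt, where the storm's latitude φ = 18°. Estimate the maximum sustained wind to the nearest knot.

110 kt

ΔP = 1006 − 940 = 66 hPa.
66^0.67 ≈ 16.561.
V ≈ 6.1 × 16.561 ≈ 101.0 kt.
Latitude correction: −1.3 × (18 − 25) = 9.1 kt.
Corrected V ≈ 110.1 kt → 110 kt.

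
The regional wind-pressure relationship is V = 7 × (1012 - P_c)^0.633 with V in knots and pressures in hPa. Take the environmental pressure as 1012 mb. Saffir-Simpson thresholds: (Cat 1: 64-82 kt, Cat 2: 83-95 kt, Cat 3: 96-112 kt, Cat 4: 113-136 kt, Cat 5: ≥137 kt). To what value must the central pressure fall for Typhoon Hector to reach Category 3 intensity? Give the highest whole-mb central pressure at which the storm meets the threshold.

Category 3 begins at V = 96 kt.
Required ΔP = (96/7)^(1/0.633) = 13.714^1.580 ≈ 62.59 mb.
P_c ≤ 1012 − 62.59 = 949.41, so the highest integer P_c is 949 mb.

949 mb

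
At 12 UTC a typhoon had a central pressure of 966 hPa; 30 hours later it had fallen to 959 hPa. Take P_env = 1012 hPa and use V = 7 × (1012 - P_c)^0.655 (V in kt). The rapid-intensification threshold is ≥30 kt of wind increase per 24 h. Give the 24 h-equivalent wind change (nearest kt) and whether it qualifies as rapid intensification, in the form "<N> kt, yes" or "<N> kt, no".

V₁: ΔP = 46, V ≈ 7 × 46^0.655 ≈ 85.94 kt.
V₂: ΔP = 53, V ≈ 7 × 53^0.655 ≈ 94.30 kt.
ΔV over 30 h = 8.36 kt → 24 h equivalent = 8.36 × 24/30 ≈ 6.69 kt.
7 kt < 30 kt ⇒ not rapid intensification.

7 kt, no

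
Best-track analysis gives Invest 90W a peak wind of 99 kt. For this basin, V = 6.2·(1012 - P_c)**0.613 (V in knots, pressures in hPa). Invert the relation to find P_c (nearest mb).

920 mb

ΔP = (V / 6.2)^(1/0.613) = (99/6.2)^1.631.
99/6.2 = 15.968; 15.968^1.631 ≈ 91.81 mb.
P_c = 1012 − 91.81 = 920.19 ≈ 920 mb.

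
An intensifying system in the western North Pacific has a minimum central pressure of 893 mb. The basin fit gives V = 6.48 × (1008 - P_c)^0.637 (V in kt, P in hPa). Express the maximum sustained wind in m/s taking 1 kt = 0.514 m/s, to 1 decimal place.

ΔP = 1008 − 893 = 115 mb.
V ≈ 6.48 × 115^0.637 = 6.48 × 20.543 ≈ 133.119 kt.
133.119 × 0.514 ≈ 68.42 m/s → 68.4 m/s.

68.4 m/s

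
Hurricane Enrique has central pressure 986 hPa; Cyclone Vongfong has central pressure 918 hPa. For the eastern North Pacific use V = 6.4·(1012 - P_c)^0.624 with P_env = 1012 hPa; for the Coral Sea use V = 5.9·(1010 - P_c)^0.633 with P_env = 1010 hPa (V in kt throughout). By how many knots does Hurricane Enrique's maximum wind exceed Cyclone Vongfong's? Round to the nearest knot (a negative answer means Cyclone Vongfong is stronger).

Hurricane Enrique: ΔP = 26; V ≈ 6.4 × 26^0.624 ≈ 48.88 kt.
Cyclone Vongfong: ΔP = 92; V ≈ 5.9 × 92^0.633 ≈ 103.26 kt.
Difference ≈ 48.88 − 103.26 = -54.38 → -54 kt.

-54 kt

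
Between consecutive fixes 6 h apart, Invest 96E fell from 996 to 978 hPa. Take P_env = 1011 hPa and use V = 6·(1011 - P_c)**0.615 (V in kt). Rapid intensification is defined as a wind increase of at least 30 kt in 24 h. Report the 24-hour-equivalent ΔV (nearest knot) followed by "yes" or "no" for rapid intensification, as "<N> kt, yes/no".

79 kt, yes

V₁: ΔP = 15, V ≈ 6 × 15^0.615 ≈ 31.73 kt.
V₂: ΔP = 33, V ≈ 6 × 33^0.615 ≈ 51.53 kt.
ΔV over 6 h = 19.80 kt → 24 h equivalent = 19.80 × 24/6 ≈ 79.20 kt.
79 kt ≥ 30 kt ⇒ rapid intensification.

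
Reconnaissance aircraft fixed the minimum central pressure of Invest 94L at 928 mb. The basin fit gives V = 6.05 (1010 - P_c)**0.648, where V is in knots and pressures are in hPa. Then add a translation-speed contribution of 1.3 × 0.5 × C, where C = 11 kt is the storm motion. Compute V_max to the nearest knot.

ΔP = 1010 − 928 = 82 mb.
82^0.648 ≈ 17.384.
V ≈ 6.05 × 17.384 ≈ 105.2 kt.
Translation term: 1.3 × 0.5 × 11 = 7.15 kt.
Corrected V ≈ 112.35 kt → 112 kt.

112 kt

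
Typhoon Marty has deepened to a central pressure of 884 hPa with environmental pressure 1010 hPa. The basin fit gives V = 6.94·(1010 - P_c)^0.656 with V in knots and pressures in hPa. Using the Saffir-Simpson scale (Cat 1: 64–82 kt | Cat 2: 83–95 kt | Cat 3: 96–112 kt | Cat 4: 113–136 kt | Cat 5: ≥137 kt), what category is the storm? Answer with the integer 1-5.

5

ΔP = 1010 − 884 = 126 hPa.
V ≈ 6.94 × 126^0.656 = 6.94 × 23.87 ≈ 166 kt.
166 kt falls in the Category 5 band.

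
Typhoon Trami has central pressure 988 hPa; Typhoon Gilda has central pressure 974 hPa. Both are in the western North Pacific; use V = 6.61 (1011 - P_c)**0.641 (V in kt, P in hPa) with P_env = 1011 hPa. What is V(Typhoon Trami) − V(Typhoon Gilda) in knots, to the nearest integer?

-18 kt

Typhoon Trami: ΔP = 23; V ≈ 6.61 × 23^0.641 ≈ 49.33 kt.
Typhoon Gilda: ΔP = 37; V ≈ 6.61 × 37^0.641 ≈ 66.90 kt.
Difference ≈ 49.33 − 66.90 = -17.57 → -18 kt.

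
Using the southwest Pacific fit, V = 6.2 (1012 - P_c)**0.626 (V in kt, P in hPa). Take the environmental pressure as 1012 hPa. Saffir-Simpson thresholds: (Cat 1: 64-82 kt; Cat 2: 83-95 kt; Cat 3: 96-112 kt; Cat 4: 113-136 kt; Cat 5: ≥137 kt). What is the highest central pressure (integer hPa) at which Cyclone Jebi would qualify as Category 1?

970 hPa

Category 1 begins at V = 64 kt.
Required ΔP = (64/6.2)^(1/0.626) = 10.323^1.597 ≈ 41.64 hPa.
P_c ≤ 1012 − 41.64 = 970.36, so the highest integer P_c is 970 hPa.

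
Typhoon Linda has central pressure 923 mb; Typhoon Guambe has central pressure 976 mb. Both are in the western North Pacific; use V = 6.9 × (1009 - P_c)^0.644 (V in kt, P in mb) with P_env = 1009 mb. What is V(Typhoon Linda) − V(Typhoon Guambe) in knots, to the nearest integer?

56 kt

Typhoon Linda: ΔP = 86; V ≈ 6.9 × 86^0.644 ≈ 121.53 kt.
Typhoon Guambe: ΔP = 33; V ≈ 6.9 × 33^0.644 ≈ 65.58 kt.
Difference ≈ 121.53 − 65.58 = 55.95 → 56 kt.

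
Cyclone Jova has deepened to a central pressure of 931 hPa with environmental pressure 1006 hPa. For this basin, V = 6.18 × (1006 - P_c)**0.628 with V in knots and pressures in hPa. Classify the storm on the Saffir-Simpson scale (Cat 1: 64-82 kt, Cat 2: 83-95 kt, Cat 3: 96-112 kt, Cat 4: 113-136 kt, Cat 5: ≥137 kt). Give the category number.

2

ΔP = 1006 − 931 = 75 hPa.
V ≈ 6.18 × 75^0.628 = 6.18 × 15.05 ≈ 93 kt.
93 kt falls in the Category 2 band.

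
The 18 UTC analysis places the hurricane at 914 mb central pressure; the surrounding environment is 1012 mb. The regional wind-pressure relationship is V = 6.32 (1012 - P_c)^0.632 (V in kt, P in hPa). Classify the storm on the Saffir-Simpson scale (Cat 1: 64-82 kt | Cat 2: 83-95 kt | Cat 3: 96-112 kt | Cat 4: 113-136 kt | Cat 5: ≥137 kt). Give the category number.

ΔP = 1012 − 914 = 98 mb.
V ≈ 6.32 × 98^0.632 = 6.32 × 18.13 ≈ 115 kt.
115 kt falls in the Category 4 band.

4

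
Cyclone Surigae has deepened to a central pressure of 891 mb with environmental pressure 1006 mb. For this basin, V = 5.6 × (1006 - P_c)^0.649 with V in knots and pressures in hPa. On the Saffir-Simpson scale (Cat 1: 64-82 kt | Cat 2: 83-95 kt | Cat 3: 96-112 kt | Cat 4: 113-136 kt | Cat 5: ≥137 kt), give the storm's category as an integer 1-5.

4

ΔP = 1006 − 891 = 115 mb.
V ≈ 5.6 × 115^0.649 = 5.6 × 21.75 ≈ 122 kt.
122 kt falls in the Category 4 band.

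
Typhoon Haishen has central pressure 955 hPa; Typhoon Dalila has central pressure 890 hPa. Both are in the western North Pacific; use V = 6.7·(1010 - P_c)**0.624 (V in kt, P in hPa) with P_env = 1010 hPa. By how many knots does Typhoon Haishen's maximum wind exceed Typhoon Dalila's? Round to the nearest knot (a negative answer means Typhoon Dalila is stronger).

-51 kt

Typhoon Haishen: ΔP = 55; V ≈ 6.7 × 55^0.624 ≈ 81.67 kt.
Typhoon Dalila: ΔP = 120; V ≈ 6.7 × 120^0.624 ≈ 132.89 kt.
Difference ≈ 81.67 − 132.89 = -51.22 → -51 kt.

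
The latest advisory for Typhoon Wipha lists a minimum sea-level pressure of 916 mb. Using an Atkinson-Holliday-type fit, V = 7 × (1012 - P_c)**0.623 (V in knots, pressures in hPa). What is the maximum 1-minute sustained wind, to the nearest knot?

ΔP = 1012 − 916 = 96 mb.
96^0.623 ≈ 17.177.
V ≈ 7 × 17.177 ≈ 120.2 kt.

120 kt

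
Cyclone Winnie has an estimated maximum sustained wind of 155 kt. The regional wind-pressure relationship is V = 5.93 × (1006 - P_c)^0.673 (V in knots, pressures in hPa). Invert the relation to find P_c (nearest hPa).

ΔP = (V / 5.93)^(1/0.673) = (155/5.93)^1.486.
155/5.93 = 26.138; 26.138^1.486 ≈ 127.62 hPa.
P_c = 1006 − 127.62 = 878.38 ≈ 878 hPa.

878 hPa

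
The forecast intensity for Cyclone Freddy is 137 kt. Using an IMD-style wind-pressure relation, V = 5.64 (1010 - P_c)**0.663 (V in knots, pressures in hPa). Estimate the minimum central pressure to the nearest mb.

ΔP = (V / 5.64)^(1/0.663) = (137/5.64)^1.508.
137/5.64 = 24.291; 24.291^1.508 ≈ 122.93 mb.
P_c = 1010 − 122.93 = 887.07 ≈ 887 mb.

887 mb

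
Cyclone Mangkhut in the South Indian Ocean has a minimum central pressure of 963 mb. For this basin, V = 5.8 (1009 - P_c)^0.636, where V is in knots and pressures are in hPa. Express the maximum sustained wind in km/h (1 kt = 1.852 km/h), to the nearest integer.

123 km/h

ΔP = 1009 − 963 = 46 mb.
V ≈ 5.8 × 46^0.636 = 5.8 × 11.416 ≈ 66.213 kt.
66.213 × 1.852 ≈ 122.63 km/h → 123 km/h.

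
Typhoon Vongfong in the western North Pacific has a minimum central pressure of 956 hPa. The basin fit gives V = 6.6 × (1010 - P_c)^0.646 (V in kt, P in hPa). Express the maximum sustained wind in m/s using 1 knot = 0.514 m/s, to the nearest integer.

45 m/s

ΔP = 1010 − 956 = 54 hPa.
V ≈ 6.6 × 54^0.646 = 6.6 × 13.156 ≈ 86.830 kt.
86.830 × 0.514 ≈ 44.63 m/s → 45 m/s.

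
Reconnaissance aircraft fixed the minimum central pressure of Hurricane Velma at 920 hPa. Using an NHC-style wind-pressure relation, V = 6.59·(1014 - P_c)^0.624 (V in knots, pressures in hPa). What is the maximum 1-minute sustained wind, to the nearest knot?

112 kt

ΔP = 1014 − 920 = 94 hPa.
94^0.624 ≈ 17.031.
V ≈ 6.59 × 17.031 ≈ 112.2 kt.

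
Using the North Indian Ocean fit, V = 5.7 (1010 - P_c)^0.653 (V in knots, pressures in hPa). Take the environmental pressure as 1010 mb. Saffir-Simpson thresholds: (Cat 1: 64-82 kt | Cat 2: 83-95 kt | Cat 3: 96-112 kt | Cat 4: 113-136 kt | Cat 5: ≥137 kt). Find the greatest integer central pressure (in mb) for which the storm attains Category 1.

Category 1 begins at V = 64 kt.
Required ΔP = (64/5.7)^(1/0.653) = 11.228^1.531 ≈ 40.59 mb.
P_c ≤ 1010 − 40.59 = 969.41, so the highest integer P_c is 969 mb.

969 mb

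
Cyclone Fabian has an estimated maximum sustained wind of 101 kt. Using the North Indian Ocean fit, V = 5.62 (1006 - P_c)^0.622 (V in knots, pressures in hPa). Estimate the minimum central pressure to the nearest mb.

ΔP = (V / 5.62)^(1/0.622) = (101/5.62)^1.608.
101/5.62 = 17.972; 17.972^1.608 ≈ 104.00 mb.
P_c = 1006 − 104.00 = 902.00 ≈ 902 mb.

902 mb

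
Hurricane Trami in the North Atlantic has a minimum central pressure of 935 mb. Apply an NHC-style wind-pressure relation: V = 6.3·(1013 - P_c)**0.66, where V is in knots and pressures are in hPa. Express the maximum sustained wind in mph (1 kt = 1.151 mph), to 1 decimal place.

128.6 mph

ΔP = 1013 − 935 = 78 mb.
V ≈ 6.3 × 78^0.66 = 6.3 × 17.733 ≈ 111.718 kt.
111.718 × 1.151 ≈ 128.59 mph → 128.6 mph.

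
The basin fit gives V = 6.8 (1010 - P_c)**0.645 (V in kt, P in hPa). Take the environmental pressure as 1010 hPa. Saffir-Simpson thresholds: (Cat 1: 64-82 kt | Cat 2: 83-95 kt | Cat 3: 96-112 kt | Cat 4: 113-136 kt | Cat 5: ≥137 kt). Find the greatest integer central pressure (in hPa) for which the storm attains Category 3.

Category 3 begins at V = 96 kt.
Required ΔP = (96/6.8)^(1/0.645) = 14.118^1.550 ≈ 60.61 hPa.
P_c ≤ 1010 − 60.61 = 949.39, so the highest integer P_c is 949 hPa.

949 hPa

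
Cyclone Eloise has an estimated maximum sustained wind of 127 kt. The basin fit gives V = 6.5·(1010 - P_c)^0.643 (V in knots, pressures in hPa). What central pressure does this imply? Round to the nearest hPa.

ΔP = (V / 6.5)^(1/0.643) = (127/6.5)^1.555.
127/6.5 = 19.538; 19.538^1.555 ≈ 101.77 hPa.
P_c = 1010 − 101.77 = 908.23 ≈ 908 hPa.

908 hPa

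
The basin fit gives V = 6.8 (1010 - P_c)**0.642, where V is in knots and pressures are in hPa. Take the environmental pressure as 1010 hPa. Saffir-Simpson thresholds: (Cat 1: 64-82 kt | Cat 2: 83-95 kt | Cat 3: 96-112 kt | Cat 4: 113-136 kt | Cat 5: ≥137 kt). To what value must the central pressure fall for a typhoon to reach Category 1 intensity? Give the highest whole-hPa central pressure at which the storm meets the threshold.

Category 1 begins at V = 64 kt.
Required ΔP = (64/6.8)^(1/0.642) = 9.412^1.558 ≈ 32.86 hPa.
P_c ≤ 1010 − 32.86 = 977.14, so the highest integer P_c is 977 hPa.

977 hPa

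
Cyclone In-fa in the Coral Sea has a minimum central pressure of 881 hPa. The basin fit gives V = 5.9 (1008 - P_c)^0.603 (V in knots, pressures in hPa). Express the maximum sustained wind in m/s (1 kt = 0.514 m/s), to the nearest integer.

ΔP = 1008 − 881 = 127 hPa.
V ≈ 5.9 × 127^0.603 = 5.9 × 18.561 ≈ 109.508 kt.
109.508 × 0.514 ≈ 56.29 m/s → 56 m/s.

56 m/s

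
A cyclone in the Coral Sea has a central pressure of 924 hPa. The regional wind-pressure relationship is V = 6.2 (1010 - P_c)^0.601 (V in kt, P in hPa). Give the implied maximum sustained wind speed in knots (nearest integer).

90 kt

ΔP = 1010 − 924 = 86 hPa.
86^0.601 ≈ 14.542.
V ≈ 6.2 × 14.542 ≈ 90.2 kt.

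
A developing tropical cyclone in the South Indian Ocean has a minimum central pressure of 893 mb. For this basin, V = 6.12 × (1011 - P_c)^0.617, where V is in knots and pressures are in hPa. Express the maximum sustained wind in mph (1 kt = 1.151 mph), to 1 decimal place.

ΔP = 1011 − 893 = 118 mb.
V ≈ 6.12 × 118^0.617 = 6.12 × 18.982 ≈ 116.172 kt.
116.172 × 1.151 ≈ 133.71 mph → 133.7 mph.

133.7 mph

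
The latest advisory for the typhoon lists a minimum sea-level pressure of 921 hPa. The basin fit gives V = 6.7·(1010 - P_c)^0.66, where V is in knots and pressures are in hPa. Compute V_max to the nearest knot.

130 kt

ΔP = 1010 − 921 = 89 hPa.
89^0.66 ≈ 19.346.
V ≈ 6.7 × 19.346 ≈ 129.6 kt.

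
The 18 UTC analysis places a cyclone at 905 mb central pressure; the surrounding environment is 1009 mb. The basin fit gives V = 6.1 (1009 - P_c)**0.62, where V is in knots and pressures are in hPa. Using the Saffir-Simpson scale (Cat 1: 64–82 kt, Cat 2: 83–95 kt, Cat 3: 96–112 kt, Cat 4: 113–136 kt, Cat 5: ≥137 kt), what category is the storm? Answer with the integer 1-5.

ΔP = 1009 − 905 = 104 mb.
V ≈ 6.1 × 104^0.62 = 6.1 × 17.81 ≈ 109 kt.
109 kt falls in the Category 3 band.

3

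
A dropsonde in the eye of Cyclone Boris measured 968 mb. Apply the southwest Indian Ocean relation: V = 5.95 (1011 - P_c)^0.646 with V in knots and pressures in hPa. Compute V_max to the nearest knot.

68 kt

ΔP = 1011 − 968 = 43 mb.
43^0.646 ≈ 11.356.
V ≈ 5.95 × 11.356 ≈ 67.6 kt.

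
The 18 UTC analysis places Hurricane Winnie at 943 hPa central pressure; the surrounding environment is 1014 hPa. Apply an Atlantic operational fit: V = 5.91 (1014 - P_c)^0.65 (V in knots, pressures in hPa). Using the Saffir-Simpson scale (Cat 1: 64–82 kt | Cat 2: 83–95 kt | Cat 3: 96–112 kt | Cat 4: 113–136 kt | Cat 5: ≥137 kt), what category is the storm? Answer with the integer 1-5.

2

ΔP = 1014 − 943 = 71 hPa.
V ≈ 5.91 × 71^0.65 = 5.91 × 15.97 ≈ 94 kt.
94 kt falls in the Category 2 band.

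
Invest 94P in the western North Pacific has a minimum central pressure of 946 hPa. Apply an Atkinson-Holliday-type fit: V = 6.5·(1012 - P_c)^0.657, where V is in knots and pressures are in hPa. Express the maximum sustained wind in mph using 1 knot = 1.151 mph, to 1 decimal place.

ΔP = 1012 − 946 = 66 hPa.
V ≈ 6.5 × 66^0.657 = 6.5 × 15.683 ≈ 101.942 kt.
101.942 × 1.151 ≈ 117.34 mph → 117.3 mph.

117.3 mph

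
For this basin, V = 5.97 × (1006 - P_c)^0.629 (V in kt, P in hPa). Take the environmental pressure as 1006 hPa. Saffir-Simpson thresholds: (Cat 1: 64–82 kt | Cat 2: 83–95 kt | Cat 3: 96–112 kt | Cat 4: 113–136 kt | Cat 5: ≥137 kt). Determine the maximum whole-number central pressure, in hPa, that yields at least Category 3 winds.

923 hPa

Category 3 begins at V = 96 kt.
Required ΔP = (96/5.97)^(1/0.629) = 16.080^1.590 ≈ 82.76 hPa.
P_c ≤ 1006 − 82.76 = 923.24, so the highest integer P_c is 923 hPa.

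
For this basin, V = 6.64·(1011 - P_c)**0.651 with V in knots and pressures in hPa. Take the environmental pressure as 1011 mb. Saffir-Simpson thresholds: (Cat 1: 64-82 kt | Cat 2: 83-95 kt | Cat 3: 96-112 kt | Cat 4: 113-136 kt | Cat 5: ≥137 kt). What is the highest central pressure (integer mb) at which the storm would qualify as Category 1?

Category 1 begins at V = 64 kt.
Required ΔP = (64/6.64)^(1/0.651) = 9.639^1.536 ≈ 32.47 mb.
P_c ≤ 1011 − 32.47 = 978.53, so the highest integer P_c is 978 mb.

978 mb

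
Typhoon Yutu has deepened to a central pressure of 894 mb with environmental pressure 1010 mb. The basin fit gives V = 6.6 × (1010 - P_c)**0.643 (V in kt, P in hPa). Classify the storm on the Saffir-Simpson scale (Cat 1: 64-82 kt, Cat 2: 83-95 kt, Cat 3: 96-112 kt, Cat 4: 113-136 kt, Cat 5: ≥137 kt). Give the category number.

ΔP = 1010 − 894 = 116 mb.
V ≈ 6.6 × 116^0.643 = 6.6 × 21.25 ≈ 140 kt.
140 kt falls in the Category 5 band.

5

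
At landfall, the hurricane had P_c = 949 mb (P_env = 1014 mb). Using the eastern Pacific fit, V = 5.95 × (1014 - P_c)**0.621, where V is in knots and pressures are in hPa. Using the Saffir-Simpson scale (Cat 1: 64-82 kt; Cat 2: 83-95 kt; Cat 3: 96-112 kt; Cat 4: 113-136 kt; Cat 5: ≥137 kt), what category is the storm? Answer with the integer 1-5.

1

ΔP = 1014 − 949 = 65 mb.
V ≈ 5.95 × 65^0.621 = 5.95 × 13.36 ≈ 79 kt.
79 kt falls in the Category 1 band.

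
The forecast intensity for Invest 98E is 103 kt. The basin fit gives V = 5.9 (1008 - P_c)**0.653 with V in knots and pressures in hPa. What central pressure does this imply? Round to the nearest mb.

ΔP = (V / 5.9)^(1/0.653) = (103/5.9)^1.531.
103/5.9 = 17.458; 17.458^1.531 ≈ 79.79 mb.
P_c = 1008 − 79.79 = 928.21 ≈ 928 mb.

928 mb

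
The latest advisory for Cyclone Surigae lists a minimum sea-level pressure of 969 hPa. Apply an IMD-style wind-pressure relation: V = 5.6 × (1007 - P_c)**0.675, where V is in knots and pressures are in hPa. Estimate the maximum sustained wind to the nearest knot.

ΔP = 1007 − 969 = 38 hPa.
38^0.675 ≈ 11.651.
V ≈ 5.6 × 11.651 ≈ 65.2 kt.

65 kt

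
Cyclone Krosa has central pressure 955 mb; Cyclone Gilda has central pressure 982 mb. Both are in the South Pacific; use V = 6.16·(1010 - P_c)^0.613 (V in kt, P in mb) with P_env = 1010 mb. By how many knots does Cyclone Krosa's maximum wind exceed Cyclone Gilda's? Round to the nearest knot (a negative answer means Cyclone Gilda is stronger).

24 kt

Cyclone Krosa: ΔP = 55; V ≈ 6.16 × 55^0.613 ≈ 71.85 kt.
Cyclone Gilda: ΔP = 28; V ≈ 6.16 × 28^0.613 ≈ 47.50 kt.
Difference ≈ 71.85 − 47.50 = 24.35 → 24 kt.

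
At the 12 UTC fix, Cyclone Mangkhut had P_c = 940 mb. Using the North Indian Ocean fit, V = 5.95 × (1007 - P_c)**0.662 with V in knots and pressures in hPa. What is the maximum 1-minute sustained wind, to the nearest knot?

96 kt

ΔP = 1007 − 940 = 67 mb.
67^0.662 ≈ 16.176.
V ≈ 5.95 × 16.176 ≈ 96.2 kt.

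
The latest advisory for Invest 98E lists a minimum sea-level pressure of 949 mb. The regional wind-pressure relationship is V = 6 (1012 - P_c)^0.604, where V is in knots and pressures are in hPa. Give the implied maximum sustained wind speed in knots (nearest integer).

ΔP = 1012 − 949 = 63 mb.
63^0.604 ≈ 12.212.
V ≈ 6 × 12.212 ≈ 73.3 kt.

73 kt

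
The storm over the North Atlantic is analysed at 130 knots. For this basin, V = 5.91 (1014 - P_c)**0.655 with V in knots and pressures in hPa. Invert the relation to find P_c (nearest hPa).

902 hPa

ΔP = (V / 5.91)^(1/0.655) = (130/5.91)^1.527.
130/5.91 = 21.997; 21.997^1.527 ≈ 112.05 hPa.
P_c = 1014 − 112.05 = 901.95 ≈ 902 hPa.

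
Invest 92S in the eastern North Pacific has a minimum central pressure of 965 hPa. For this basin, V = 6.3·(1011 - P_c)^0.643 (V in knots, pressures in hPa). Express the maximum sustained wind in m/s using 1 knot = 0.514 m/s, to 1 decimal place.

38.0 m/s

ΔP = 1011 − 965 = 46 hPa.
V ≈ 6.3 × 46^0.643 = 6.3 × 11.726 ≈ 73.874 kt.
73.874 × 0.514 ≈ 37.97 m/s → 38.0 m/s.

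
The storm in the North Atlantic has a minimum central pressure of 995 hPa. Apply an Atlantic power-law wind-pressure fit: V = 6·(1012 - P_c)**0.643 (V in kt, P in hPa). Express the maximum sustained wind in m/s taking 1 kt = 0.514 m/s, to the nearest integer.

19 m/s

ΔP = 1012 − 995 = 17 hPa.
V ≈ 6 × 17^0.643 = 6 × 6.183 ≈ 37.096 kt.
37.096 × 0.514 ≈ 19.07 m/s → 19 m/s.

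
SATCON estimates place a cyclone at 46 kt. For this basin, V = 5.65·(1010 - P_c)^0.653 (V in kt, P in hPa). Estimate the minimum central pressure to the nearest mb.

985 mb

ΔP = (V / 5.65)^(1/0.653) = (46/5.65)^1.531.
46/5.65 = 8.142; 8.142^1.531 ≈ 24.81 mb.
P_c = 1010 − 24.81 = 985.19 ≈ 985 mb.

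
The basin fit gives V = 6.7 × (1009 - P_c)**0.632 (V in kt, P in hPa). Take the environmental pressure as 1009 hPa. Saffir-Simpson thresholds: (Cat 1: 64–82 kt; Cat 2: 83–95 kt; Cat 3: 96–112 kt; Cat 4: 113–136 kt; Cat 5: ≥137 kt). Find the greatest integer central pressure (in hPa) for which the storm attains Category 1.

Category 1 begins at V = 64 kt.
Required ΔP = (64/6.7)^(1/0.632) = 9.552^1.582 ≈ 35.55 hPa.
P_c ≤ 1009 − 35.55 = 973.45, so the highest integer P_c is 973 hPa.

973 hPa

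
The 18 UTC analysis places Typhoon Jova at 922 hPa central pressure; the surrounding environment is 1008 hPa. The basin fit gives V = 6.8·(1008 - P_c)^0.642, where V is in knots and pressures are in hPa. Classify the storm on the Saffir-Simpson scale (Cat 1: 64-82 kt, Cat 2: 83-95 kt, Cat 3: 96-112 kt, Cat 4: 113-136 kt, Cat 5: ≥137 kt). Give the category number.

4

ΔP = 1008 − 922 = 86 hPa.
V ≈ 6.8 × 86^0.642 = 6.8 × 17.46 ≈ 119 kt.
119 kt falls in the Category 4 band.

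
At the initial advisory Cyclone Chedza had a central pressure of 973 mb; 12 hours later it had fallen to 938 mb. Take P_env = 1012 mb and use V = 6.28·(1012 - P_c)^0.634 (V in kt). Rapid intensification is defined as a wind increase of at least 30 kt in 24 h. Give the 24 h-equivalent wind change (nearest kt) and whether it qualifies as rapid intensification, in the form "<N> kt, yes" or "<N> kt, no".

64 kt, yes

V₁: ΔP = 39, V ≈ 6.28 × 39^0.634 ≈ 64.08 kt.
V₂: ΔP = 74, V ≈ 6.28 × 74^0.634 ≈ 96.17 kt.
ΔV over 12 h = 32.09 kt → 24 h equivalent = 32.09 × 24/12 ≈ 64.18 kt.
64 kt ≥ 30 kt ⇒ rapid intensification.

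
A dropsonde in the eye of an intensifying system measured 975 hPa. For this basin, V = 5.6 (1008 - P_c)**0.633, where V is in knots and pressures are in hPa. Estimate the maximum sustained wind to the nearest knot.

51 kt

ΔP = 1008 − 975 = 33 hPa.
33^0.633 ≈ 9.146.
V ≈ 5.6 × 9.146 ≈ 51.2 kt.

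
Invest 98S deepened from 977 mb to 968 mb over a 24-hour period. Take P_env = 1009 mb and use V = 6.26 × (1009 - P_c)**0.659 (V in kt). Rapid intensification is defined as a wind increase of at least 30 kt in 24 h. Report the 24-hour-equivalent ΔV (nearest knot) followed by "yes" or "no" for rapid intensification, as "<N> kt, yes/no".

11 kt, no

V₁: ΔP = 32, V ≈ 6.26 × 32^0.659 ≈ 61.44 kt.
V₂: ΔP = 41, V ≈ 6.26 × 41^0.659 ≈ 72.34 kt.
ΔV over 24 h = 10.90 kt → 24 h equivalent = 10.90 × 24/24 ≈ 10.90 kt.
11 kt < 30 kt ⇒ not rapid intensification.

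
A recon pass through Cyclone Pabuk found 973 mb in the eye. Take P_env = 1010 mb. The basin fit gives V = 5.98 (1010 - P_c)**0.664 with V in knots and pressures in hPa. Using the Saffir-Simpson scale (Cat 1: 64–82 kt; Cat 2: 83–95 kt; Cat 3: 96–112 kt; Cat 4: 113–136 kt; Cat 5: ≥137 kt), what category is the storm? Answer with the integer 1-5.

ΔP = 1010 − 973 = 37 mb.
V ≈ 5.98 × 37^0.664 = 5.98 × 11.00 ≈ 66 kt.
66 kt falls in the Category 1 band.

1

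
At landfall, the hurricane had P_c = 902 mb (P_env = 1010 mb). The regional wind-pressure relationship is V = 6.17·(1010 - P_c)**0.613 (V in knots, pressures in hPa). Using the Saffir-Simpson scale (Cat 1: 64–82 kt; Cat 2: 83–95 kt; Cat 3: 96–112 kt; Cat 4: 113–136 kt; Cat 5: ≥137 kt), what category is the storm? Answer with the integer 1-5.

ΔP = 1010 − 902 = 108 mb.
V ≈ 6.17 × 108^0.613 = 6.17 × 17.64 ≈ 109 kt.
109 kt falls in the Category 3 band.

3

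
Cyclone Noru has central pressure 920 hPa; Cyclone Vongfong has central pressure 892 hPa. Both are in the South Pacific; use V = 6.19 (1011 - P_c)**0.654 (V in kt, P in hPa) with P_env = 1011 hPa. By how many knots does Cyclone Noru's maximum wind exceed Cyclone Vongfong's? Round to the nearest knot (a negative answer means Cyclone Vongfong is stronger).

-23 kt

Cyclone Noru: ΔP = 91; V ≈ 6.19 × 91^0.654 ≈ 118.28 kt.
Cyclone Vongfong: ΔP = 119; V ≈ 6.19 × 119^0.654 ≈ 140.96 kt.
Difference ≈ 118.28 − 140.96 = -22.68 → -23 kt.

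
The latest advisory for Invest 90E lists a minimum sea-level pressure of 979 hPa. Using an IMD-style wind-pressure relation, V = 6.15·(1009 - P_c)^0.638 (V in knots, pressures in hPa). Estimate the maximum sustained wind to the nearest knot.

54 kt

ΔP = 1009 − 979 = 30 hPa.
30^0.638 ≈ 8.758.
V ≈ 6.15 × 8.758 ≈ 53.9 kt.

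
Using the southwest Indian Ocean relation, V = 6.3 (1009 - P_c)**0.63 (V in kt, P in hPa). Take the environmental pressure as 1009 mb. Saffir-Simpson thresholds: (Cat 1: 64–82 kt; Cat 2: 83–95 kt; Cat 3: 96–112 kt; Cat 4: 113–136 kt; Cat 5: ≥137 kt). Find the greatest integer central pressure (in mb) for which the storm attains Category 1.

Category 1 begins at V = 64 kt.
Required ΔP = (64/6.3)^(1/0.63) = 10.159^1.587 ≈ 39.64 mb.
P_c ≤ 1009 − 39.64 = 969.36, so the highest integer P_c is 969 mb.

969 mb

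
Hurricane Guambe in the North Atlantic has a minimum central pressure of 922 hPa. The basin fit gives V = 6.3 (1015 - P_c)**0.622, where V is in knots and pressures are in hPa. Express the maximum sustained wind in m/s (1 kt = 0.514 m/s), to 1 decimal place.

54.3 m/s

ΔP = 1015 − 922 = 93 hPa.
V ≈ 6.3 × 93^0.622 = 6.3 × 16.765 ≈ 105.618 kt.
105.618 × 0.514 ≈ 54.29 m/s → 54.3 m/s.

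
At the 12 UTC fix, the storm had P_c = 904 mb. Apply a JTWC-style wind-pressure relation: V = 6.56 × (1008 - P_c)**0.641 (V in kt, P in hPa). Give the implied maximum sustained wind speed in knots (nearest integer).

129 kt

ΔP = 1008 − 904 = 104 mb.
104^0.641 ≈ 19.630.
V ≈ 6.56 × 19.630 ≈ 128.8 kt.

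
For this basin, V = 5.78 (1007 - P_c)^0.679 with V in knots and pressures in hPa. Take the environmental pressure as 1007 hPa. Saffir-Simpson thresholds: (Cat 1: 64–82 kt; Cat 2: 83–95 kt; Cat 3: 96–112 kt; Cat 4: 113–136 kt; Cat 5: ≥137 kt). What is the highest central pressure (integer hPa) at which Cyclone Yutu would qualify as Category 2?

956 hPa

Category 2 begins at V = 83 kt.
Required ΔP = (83/5.78)^(1/0.679) = 14.360^1.473 ≈ 50.61 hPa.
P_c ≤ 1007 − 50.61 = 956.39, so the highest integer P_c is 956 hPa.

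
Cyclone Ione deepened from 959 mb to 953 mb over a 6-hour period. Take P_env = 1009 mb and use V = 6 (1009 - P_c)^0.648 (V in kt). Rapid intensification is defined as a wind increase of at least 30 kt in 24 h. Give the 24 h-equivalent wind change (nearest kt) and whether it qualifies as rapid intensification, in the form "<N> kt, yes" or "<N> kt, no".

V₁: ΔP = 50, V ≈ 6 × 50^0.648 ≈ 75.70 kt.
V₂: ΔP = 56, V ≈ 6 × 56^0.648 ≈ 81.47 kt.
ΔV over 6 h = 5.77 kt → 24 h equivalent = 5.77 × 24/6 ≈ 23.08 kt.
23 kt < 30 kt ⇒ not rapid intensification.

23 kt, no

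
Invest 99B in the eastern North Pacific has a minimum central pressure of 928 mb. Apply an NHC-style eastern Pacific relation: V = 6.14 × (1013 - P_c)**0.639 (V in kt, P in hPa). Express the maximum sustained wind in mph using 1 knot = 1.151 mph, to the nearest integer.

121 mph

ΔP = 1013 − 928 = 85 mb.
V ≈ 6.14 × 85^0.639 = 6.14 × 17.096 ≈ 104.970 kt.
104.970 × 1.151 ≈ 120.82 mph → 121 mph.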